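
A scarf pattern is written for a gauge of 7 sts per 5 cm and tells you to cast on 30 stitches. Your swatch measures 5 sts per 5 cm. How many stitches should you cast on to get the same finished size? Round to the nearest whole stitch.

21 stitches.

Scale factor = 5 / 7 = 0.714.
30 × 5 / 7 = 21.43 sts.
→ 21 sts.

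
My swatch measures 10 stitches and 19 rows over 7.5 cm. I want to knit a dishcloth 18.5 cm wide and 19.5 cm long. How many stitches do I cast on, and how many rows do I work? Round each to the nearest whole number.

Stitch gauge = 10/7.5 = 1.333 sts/cm; 18.5 × 1.333 = 24.67 → 25 sts.
Row gauge = 19/7.5 = 2.533 rows/cm; 19.5 × 2.533 = 49.40 → 49 rows.

Cast on 25 stitches and work 49 rows.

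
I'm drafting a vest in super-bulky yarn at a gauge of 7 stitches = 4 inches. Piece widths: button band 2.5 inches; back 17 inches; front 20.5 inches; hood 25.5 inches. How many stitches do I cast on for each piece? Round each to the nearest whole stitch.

Rate = 7/4 = 1.75 sts per in.
button band: 2.5 × 1.75 = 4.38 → 4.
back: 17 × 1.75 = 29.75 → 30.
front: 20.5 × 1.75 = 35.88 → 36.
hood: 25.5 × 1.75 = 44.62 → 45.

button band 4; back 30; front 36; hood 45.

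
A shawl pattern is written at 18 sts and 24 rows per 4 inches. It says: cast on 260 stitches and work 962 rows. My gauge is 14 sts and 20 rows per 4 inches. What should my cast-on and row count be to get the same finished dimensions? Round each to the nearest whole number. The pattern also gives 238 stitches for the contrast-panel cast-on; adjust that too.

Stitches: 260 × 14/18 = 202.22 → 202.
Rows: 962 × 20/24 = 801.67 → 802.
contrast-panel cast-on: 238 × 14/18 = 185.11 → 185.

Cast on 202 stitches; work 802 rows; contrast-panel cast-on 185 stitches.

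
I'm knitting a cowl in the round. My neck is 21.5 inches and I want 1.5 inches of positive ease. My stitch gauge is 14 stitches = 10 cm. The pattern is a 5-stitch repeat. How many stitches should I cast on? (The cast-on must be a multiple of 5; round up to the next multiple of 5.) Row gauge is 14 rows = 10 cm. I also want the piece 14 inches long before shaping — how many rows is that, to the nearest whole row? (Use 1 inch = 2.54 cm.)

Cast on 85 stitches; work 50 rows.

Finished = 21.5 + 1.5 = 23 inches.
23 inches × 2.54 = 58.42 cm.
14/10 = 1.4 sts per cm; 58.42 × 1.4 = 81.79 sts.
Next multiple of 5 → 85.
14 inches = 35.56 cm; × 1.4 = 49.78 → 50 rows.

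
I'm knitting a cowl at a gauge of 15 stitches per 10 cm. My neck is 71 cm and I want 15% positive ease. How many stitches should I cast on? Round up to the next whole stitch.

Finished = 71 × 1.15 = 81.65 cm.
15 / 10 = 1.5 sts per cm.
81.65 × 1.5 = 122.47 sts.
→ 123 sts.

CO 123 sts.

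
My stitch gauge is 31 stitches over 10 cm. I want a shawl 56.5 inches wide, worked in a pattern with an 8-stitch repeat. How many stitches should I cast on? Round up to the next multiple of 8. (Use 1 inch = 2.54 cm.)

CO 448 sts.

56.5 in = 56.5 × 2.54 = 143.51 cm.
31 / 10 = 3.1 sts/cm.
143.51 × 3.1 = 444.88 sts.
→ 448.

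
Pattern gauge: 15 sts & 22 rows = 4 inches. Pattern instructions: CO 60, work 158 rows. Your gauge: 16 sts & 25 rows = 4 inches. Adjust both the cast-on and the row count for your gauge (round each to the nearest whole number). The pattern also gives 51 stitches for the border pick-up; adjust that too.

Stitches: 60 × 16/15 = 64.00 → 64.
Rows: 158 × 25/22 = 179.55 → 180.
border pick-up: 51 × 16/15 = 54.40 → 54.

Cast on 64 stitches; work 180 rows; border pick-up 54 stitches.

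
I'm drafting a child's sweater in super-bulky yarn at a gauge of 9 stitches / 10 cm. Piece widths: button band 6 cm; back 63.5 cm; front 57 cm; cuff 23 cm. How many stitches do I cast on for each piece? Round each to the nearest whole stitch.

Rate = 9/10 = 0.9 sts per cm.
button band: 6 × 0.9 = 5.40 → 5.
back: 63.5 × 0.9 = 57.15 → 57.
front: 57 × 0.9 = 51.30 → 51.
cuff: 23 × 0.9 = 20.70 → 21.

button band 5; back 57; front 51; cuff 21.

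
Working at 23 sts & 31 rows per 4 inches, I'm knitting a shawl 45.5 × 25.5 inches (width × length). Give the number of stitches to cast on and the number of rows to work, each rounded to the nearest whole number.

Cast on 262 stitches and work 198 rows.

Stitch gauge = 23/4 = 5.75 sts/in; 45.5 × 5.75 = 261.62 → 262 sts.
Row gauge = 31/4 = 7.75 rows/in; 25.5 × 7.75 = 197.62 → 198 rows.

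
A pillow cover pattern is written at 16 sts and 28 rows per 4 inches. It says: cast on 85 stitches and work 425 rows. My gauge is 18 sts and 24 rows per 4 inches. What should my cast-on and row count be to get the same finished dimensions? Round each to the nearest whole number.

Cast on 96 stitches; work 364 rows.

Stitches: 85 × 18/16 = 95.62 → 96.
Rows: 425 × 24/28 = 364.29 → 364.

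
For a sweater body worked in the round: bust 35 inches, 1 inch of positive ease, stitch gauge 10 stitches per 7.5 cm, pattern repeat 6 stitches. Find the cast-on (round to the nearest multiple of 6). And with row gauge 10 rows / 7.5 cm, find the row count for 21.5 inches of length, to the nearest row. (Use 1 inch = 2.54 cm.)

Cast on 120 stitches; work 73 rows.

Finished = 35 + 1 = 36 inches.
36 inches × 2.54 = 91.44 cm.
10/7.5 = 1.333 sts per cm; 91.44 × 1.333 = 121.92 sts.
Nearest multiple of 6 → 120.
21.5 inches = 54.61 cm; × 1.333 = 72.81 → 73 rows.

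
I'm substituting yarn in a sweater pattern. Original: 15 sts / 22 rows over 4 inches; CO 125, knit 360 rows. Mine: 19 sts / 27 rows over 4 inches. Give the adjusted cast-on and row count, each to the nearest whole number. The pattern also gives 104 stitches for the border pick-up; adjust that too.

Stitches: 125 × 19/15 = 158.33 → 158.
Rows: 360 × 27/22 = 441.82 → 442.
border pick-up: 104 × 19/15 = 131.73 → 132.

Cast on 158 stitches; work 442 rows; border pick-up 132 stitches.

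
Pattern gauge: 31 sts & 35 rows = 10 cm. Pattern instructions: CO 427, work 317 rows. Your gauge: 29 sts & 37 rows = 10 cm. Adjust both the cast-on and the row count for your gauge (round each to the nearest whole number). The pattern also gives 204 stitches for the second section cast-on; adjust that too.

Stitches: 427 × 29/31 = 399.45 → 399.
Rows: 317 × 37/35 = 335.11 → 335.
second section cast-on: 204 × 29/31 = 190.84 → 191.

Cast on 399 stitches; work 335 rows; second section cast-on 191 stitches.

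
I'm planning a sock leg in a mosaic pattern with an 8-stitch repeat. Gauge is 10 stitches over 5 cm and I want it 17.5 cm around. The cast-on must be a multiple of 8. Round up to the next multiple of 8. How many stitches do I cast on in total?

Cast on 40 stitches.

10 / 5 = 2 sts per cm.
17.5 × 2 = 35.00 sts.
Next multiple of 8: 40.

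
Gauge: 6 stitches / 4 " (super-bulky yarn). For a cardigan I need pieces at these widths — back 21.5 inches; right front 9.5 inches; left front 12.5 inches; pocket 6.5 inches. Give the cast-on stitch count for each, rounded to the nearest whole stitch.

Rate = 6/4 = 1.5 sts per in.
back: 21.5 × 1.5 = 32.25 → 32.
right front: 9.5 × 1.5 = 14.25 → 14.
left front: 12.5 × 1.5 = 18.75 → 19.
pocket: 6.5 × 1.5 = 9.75 → 10.

back 32; right front 14; left front 19; pocket 10.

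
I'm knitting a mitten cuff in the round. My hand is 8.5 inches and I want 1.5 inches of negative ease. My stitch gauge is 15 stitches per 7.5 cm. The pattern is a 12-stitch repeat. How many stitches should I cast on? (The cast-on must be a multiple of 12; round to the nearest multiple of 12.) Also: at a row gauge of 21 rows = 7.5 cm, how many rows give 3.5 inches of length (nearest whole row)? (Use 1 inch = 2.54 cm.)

Finished = 8.5 − 1.5 = 7 inches.
7 inches × 2.54 = 17.78 cm.
15/7.5 = 2 sts per cm; 17.78 × 2 = 35.56 sts.
Nearest multiple of 12 → 36.
3.5 inches = 8.89 cm; × 2.8 = 24.89 → 25 rows.

Cast on 36 stitches; work 25 rows.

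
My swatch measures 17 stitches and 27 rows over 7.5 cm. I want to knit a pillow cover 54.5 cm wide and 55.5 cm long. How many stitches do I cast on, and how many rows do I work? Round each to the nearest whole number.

Cast on 124 stitches and work 200 rows.

Stitch gauge = 17/7.5 = 2.267 sts/cm; 54.5 × 2.267 = 123.53 → 124 sts.
Row gauge = 27/7.5 = 3.6 rows/cm; 55.5 × 3.6 = 199.80 → 200 rows.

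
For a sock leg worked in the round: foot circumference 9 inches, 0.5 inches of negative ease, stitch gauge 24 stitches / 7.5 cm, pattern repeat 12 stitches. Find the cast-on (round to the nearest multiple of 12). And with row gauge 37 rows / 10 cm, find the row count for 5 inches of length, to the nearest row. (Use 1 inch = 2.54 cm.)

Cast on 72 stitches; work 47 rows.

Finished = 9 − 0.5 = 8.5 inches.
8.5 inches × 2.54 = 21.59 cm.
24/7.5 = 3.2 sts per cm; 21.59 × 3.2 = 69.09 sts.
Nearest multiple of 12 → 72.
5 inches = 12.70 cm; × 3.7 = 46.99 → 47 rows.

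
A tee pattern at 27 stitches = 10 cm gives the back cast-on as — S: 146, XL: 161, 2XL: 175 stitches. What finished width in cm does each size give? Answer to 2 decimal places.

S 54.07 cm; XL 59.63 cm; 2XL 64.81 cm.

27/10 = 2.7 sts per cm.
S: 146 / 2.7 = 54.074 → 54.07 cm.
XL: 161 / 2.7 = 59.630 → 59.63 cm.
2XL: 175 / 2.7 = 64.815 → 64.81 cm.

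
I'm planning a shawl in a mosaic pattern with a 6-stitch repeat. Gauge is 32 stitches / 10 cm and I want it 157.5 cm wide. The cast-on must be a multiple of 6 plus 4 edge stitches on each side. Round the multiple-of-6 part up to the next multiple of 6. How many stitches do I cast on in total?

506 stitches.

32 / 10 = 3.2 sts per cm.
157.5 × 3.2 = 504.00 sts.
Less 8 edge sts → 496.00 for the repeat.
Next multiple of 6: 498.
Add back 8 edge sts → 506.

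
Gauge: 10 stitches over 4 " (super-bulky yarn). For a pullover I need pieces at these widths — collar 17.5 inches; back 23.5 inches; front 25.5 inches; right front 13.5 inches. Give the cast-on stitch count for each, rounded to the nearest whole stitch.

Rate = 10/4 = 2.5 sts per in.
collar: 17.5 × 2.5 = 43.75 → 44.
back: 23.5 × 2.5 = 58.75 → 59.
front: 25.5 × 2.5 = 63.75 → 64.
right front: 13.5 × 2.5 = 33.75 → 34.

collar 44; back 59; front 64; right front 34.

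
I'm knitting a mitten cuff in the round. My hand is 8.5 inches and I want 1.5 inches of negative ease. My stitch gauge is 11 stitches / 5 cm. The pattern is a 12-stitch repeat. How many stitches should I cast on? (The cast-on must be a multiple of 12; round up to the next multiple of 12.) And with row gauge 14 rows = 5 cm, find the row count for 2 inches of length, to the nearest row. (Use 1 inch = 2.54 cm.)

Cast on 48 stitches; work 14 rows.

Finished = 8.5 − 1.5 = 7 inches.
7 inches × 2.54 = 17.78 cm.
11/5 = 2.2 sts per cm; 17.78 × 2.2 = 39.12 sts.
Next multiple of 12 → 48.
2 inches = 5.08 cm; × 2.8 = 14.22 → 14 rows.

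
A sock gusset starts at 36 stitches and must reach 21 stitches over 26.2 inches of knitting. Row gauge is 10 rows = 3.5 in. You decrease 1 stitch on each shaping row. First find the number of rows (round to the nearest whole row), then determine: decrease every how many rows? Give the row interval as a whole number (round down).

Decrease every 5th row.

Rows = 26.2 × 2.857 = 74.9 → 75 rows.
Stitches to remove: 15 → 15 shaping rows (at 1 st each).
75 / 15 = 5.00 → every 5 rows.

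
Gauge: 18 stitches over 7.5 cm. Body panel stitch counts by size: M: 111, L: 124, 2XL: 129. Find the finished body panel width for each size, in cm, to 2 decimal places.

M 46.25 cm; L 51.67 cm; 2XL 53.75 cm.

18/7.5 = 2.4 sts per cm.
M: 111 / 2.4 = 46.250 → 46.25 cm.
L: 124 / 2.4 = 51.667 → 51.67 cm.
2XL: 129 / 2.4 = 53.750 → 53.75 cm.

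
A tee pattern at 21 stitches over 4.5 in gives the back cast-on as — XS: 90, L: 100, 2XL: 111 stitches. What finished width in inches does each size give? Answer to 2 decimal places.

21/4.5 = 4.667 sts per in.
XS: 90 / 4.667 = 19.286 → 19.29 in.
L: 100 / 4.667 = 21.429 → 21.43 in.
2XL: 111 / 4.667 = 23.786 → 23.79 in.

XS 19.29 inches; L 21.43 inches; 2XL 23.79 inches.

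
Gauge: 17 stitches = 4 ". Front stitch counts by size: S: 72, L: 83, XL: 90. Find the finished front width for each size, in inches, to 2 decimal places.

17/4 = 4.25 sts per in.
S: 72 / 4.25 = 16.941 → 16.94 in.
L: 83 / 4.25 = 19.529 → 19.53 in.
XL: 90 / 4.25 = 21.176 → 21.18 in.

S 16.94 inches; L 19.53 inches; XL 21.18 inches.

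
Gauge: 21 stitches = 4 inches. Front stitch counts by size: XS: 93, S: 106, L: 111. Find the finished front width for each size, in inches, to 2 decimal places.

XS 17.71 inches; S 20.19 inches; L 21.14 inches.

21/4 = 5.25 sts per in.
XS: 93 / 5.25 = 17.714 → 17.71 in.
S: 106 / 5.25 = 20.190 → 20.19 in.
L: 111 / 5.25 = 21.143 → 21.14 in.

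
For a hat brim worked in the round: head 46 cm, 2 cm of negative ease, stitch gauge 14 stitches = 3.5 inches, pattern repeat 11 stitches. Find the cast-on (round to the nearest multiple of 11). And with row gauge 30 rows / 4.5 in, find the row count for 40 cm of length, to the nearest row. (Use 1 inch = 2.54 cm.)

Finished = 46 − 2 = 44 cm.
44 cm × 1/2.54 = 17.32 inches.
14/3.5 = 4 sts per in; 17.32 × 4 = 69.29 sts.
Nearest multiple of 11 → 66.
40 cm = 15.75 inches; × 6.667 = 104.99 → 105 rows.

Cast on 66 stitches; work 105 rows.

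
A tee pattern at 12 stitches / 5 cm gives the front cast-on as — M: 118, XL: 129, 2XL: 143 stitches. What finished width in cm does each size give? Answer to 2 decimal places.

M 49.17 cm; XL 53.75 cm; 2XL 59.58 cm.

12/5 = 2.4 sts per cm.
M: 118 / 2.4 = 49.167 → 49.17 cm.
XL: 129 / 2.4 = 53.750 → 53.75 cm.
2XL: 143 / 2.4 = 59.583 → 59.58 cm.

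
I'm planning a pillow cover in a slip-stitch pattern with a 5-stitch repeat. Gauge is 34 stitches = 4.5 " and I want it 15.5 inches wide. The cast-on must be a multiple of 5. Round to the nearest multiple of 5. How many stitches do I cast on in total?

34 / 4.5 = 7.556 sts per inch.
15.5 × 7.556 = 117.11 sts.
Nearest multiple of 5: 115.

Cast on 115 stitches.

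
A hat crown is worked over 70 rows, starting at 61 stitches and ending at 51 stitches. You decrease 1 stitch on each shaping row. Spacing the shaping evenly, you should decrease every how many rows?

Decrease every 7th row.

Stitches to remove: |51 − 61| = 10.
Shaping rows needed: 10 / 1 = 10.
70 rows / 10 = every 7 rows.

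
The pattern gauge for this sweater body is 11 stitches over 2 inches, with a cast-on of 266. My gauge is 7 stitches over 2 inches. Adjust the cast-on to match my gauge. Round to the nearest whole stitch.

169 stitches.

Scale factor = 7 / 11 = 0.636.
266 × 7 / 11 = 169.27 sts.
→ 169 sts.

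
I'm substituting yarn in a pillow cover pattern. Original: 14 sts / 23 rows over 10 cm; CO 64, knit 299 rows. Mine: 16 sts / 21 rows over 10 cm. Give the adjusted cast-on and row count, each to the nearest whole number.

Cast on 73 stitches; work 273 rows.

Stitches: 64 × 16/14 = 73.14 → 73.
Rows: 299 × 21/23 = 273.00 → 273.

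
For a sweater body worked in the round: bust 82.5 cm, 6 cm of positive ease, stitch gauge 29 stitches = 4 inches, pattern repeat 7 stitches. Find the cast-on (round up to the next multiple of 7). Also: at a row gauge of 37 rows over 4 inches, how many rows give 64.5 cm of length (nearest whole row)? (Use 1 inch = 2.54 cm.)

Cast on 259 stitches; work 235 rows.

Finished = 82.5 + 6 = 88.5 cm.
88.5 cm × 1/2.54 = 34.84 inches.
29/4 = 7.25 sts per in; 34.84 × 7.25 = 252.61 sts.
Next multiple of 7 → 259.
64.5 cm = 25.39 inches; × 9.25 = 234.89 → 235 rows.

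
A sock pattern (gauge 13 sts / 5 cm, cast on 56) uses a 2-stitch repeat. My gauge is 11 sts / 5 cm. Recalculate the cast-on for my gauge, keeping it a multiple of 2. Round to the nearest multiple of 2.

CO 48 sts.

56 × 11 / 13 = 47.38.
Nearest multiple of 2: 48.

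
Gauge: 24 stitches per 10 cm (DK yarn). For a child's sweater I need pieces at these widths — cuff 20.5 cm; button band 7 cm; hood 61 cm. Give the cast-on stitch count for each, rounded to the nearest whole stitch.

cuff 49; button band 17; hood 146.

Rate = 24/10 = 2.4 sts per cm.
cuff: 20.5 × 2.4 = 49.20 → 49.
button band: 7 × 2.4 = 16.80 → 17.
hood: 61 × 2.4 = 146.40 → 146.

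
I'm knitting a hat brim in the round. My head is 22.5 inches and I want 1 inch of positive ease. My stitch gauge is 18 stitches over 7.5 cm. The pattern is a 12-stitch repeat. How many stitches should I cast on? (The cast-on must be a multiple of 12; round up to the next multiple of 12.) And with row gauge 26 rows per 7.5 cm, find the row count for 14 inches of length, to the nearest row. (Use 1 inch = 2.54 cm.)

Cast on 144 stitches; work 123 rows.

Finished = 22.5 + 1 = 23.5 inches.
23.5 inches × 2.54 = 59.69 cm.
18/7.5 = 2.4 sts per cm; 59.69 × 2.4 = 143.26 sts.
Next multiple of 12 → 144.
14 inches = 35.56 cm; × 3.467 = 123.27 → 123 rows.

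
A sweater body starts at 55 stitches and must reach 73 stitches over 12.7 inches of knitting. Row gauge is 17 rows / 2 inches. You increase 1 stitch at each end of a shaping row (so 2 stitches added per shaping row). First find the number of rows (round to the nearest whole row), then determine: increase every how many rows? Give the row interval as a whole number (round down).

Rows = 12.7 × 8.5 = 107.9 → 108 rows.
Stitches to add: 18 → 9 shaping rows (at 2 st each).
108 / 9 = 12.00 → every 12 rows.

Increase every 12th row.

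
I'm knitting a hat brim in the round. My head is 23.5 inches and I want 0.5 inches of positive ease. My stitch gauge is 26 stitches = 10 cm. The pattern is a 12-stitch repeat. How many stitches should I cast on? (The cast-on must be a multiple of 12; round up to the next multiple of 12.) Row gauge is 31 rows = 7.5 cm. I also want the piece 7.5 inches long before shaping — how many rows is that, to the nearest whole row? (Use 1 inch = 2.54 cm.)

Finished = 23.5 + 0.5 = 24 inches.
24 inches × 2.54 = 60.96 cm.
26/10 = 2.6 sts per cm; 60.96 × 2.6 = 158.50 sts.
Next multiple of 12 → 168.
7.5 inches = 19.05 cm; × 4.133 = 78.74 → 79 rows.

Cast on 168 stitches; work 79 rows.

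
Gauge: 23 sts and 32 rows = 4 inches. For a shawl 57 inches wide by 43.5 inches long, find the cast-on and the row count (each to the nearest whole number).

Cast on 328 stitches and work 348 rows.

Stitch gauge = 23/4 = 5.75 sts/in; 57 × 5.75 = 327.75 → 328 sts.
Row gauge = 32/4 = 8 rows/in; 43.5 × 8 = 348.00 → 348 rows.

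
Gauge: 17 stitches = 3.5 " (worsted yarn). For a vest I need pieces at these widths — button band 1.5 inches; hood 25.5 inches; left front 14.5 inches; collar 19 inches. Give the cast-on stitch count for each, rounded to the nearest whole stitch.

button band 7; hood 124; left front 70; collar 92.

Rate = 17/3.5 = 4.857 sts per in.
button band: 1.5 × 4.857 = 7.29 → 7.
hood: 25.5 × 4.857 = 123.86 → 124.
left front: 14.5 × 4.857 = 70.43 → 70.
collar: 19 × 4.857 = 92.29 → 92.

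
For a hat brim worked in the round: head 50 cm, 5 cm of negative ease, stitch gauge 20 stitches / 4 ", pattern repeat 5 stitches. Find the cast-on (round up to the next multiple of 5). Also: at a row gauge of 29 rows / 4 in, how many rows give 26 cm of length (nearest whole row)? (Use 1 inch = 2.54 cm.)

Finished = 50 − 5 = 45 cm.
45 cm × 1/2.54 = 17.72 inches.
20/4 = 5 sts per in; 17.72 × 5 = 88.58 sts.
Next multiple of 5 → 90.
26 cm = 10.24 inches; × 7.25 = 74.21 → 74 rows.

Cast on 90 stitches; work 74 rows.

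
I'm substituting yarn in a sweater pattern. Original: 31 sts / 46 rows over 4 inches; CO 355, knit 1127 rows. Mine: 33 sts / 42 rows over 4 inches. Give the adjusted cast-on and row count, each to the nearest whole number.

Cast on 378 stitches; work 1029 rows.

Stitches: 355 × 33/31 = 377.90 → 378.
Rows: 1127 × 42/46 = 1029.00 → 1029.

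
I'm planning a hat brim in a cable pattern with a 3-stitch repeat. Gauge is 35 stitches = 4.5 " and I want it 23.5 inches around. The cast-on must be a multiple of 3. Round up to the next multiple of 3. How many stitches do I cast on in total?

Cast on 183 stitches.

35 / 4.5 = 7.778 sts per inch.
23.5 × 7.778 = 182.78 sts.
Next multiple of 3: 183.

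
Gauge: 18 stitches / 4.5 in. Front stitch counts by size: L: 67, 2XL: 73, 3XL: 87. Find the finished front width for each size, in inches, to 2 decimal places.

L 16.75 inches; 2XL 18.25 inches; 3XL 21.75 inches.

18/4.5 = 4 sts per in.
L: 67 / 4 = 16.750 → 16.75 in.
2XL: 73 / 4 = 18.250 → 18.25 in.
3XL: 87 / 4 = 21.750 → 21.75 in.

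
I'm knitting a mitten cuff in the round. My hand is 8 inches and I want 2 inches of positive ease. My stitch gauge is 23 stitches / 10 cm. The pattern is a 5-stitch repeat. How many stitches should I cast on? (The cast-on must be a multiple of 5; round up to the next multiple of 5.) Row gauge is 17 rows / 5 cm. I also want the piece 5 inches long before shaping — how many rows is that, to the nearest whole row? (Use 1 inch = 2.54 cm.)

Cast on 60 stitches; work 43 rows.

Finished = 8 + 2 = 10 inches.
10 inches × 2.54 = 25.40 cm.
23/10 = 2.3 sts per cm; 25.40 × 2.3 = 58.42 sts.
Next multiple of 5 → 60.
5 inches = 12.70 cm; × 3.4 = 43.18 → 43 rows.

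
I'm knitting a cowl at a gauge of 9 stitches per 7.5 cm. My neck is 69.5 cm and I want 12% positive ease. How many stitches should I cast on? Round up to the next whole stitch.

Finished = 69.5 × 1.12 = 77.84 cm.
9 / 7.5 = 1.2 sts per cm.
77.84 × 1.2 = 93.41 sts.
→ 94 sts.

Cast on 94 stitches.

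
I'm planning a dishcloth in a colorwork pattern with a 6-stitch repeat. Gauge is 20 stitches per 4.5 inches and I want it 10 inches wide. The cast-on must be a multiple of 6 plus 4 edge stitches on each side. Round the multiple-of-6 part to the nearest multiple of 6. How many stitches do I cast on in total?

Cast on 44 stitches.

20 / 4.5 = 4.444 sts per inch.
10 × 4.444 = 44.44 sts.
Less 8 edge sts → 36.44 for the repeat.
Nearest multiple of 6: 36.
Add back 8 edge sts → 44.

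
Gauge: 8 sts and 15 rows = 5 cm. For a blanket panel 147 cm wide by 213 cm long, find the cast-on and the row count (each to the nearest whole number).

Cast on 235 stitches and work 639 rows.

Stitch gauge = 8/5 = 1.6 sts/cm; 147 × 1.6 = 235.20 → 235 sts.
Row gauge = 15/5 = 3 rows/cm; 213 × 3 = 639.00 → 639 rows.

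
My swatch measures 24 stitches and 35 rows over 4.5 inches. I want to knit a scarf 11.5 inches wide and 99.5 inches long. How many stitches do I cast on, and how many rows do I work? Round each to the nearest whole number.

Cast on 61 stitches and work 774 rows.

Stitch gauge = 24/4.5 = 5.333 sts/in; 11.5 × 5.333 = 61.33 → 61 sts.
Row gauge = 35/4.5 = 7.778 rows/in; 99.5 × 7.778 = 773.89 → 774 rows.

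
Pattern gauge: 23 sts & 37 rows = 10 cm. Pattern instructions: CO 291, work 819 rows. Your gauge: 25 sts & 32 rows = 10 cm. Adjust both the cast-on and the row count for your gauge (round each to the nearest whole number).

Cast on 316 stitches; work 708 rows.

Stitches: 291 × 25/23 = 316.30 → 316.
Rows: 819 × 32/37 = 708.32 → 708.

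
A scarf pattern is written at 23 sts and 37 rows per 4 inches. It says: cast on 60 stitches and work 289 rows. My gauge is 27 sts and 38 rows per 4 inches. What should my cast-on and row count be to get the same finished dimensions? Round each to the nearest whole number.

Cast on 70 stitches; work 297 rows.

Stitches: 60 × 27/23 = 70.43 → 70.
Rows: 289 × 38/37 = 296.81 → 297.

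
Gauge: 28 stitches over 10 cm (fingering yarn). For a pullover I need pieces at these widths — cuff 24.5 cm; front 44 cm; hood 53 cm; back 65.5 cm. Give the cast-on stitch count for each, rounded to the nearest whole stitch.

cuff 69; front 123; hood 148; back 183.

Rate = 28/10 = 2.8 sts per cm.
cuff: 24.5 × 2.8 = 68.60 → 69.
front: 44 × 2.8 = 123.20 → 123.
hood: 53 × 2.8 = 148.40 → 148.
back: 65.5 × 2.8 = 183.40 → 183.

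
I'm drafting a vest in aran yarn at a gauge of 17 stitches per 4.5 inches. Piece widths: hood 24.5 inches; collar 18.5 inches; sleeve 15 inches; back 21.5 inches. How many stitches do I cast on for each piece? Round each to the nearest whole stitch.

hood 93; collar 70; sleeve 57; back 81.

Rate = 17/4.5 = 3.778 sts per in.
hood: 24.5 × 3.778 = 92.56 → 93.
collar: 18.5 × 3.778 = 69.89 → 70.
sleeve: 15 × 3.778 = 56.67 → 57.
back: 21.5 × 3.778 = 81.22 → 81.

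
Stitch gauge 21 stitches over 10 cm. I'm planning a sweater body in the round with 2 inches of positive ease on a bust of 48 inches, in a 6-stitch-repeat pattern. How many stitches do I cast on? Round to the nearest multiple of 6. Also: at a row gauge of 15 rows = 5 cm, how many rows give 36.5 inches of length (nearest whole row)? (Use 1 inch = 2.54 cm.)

Finished = 48 + 2 = 50 inches.
50 inches × 2.54 = 127.00 cm.
21/10 = 2.1 sts per cm; 127.00 × 2.1 = 266.70 sts.
Nearest multiple of 6 → 264.
36.5 inches = 92.71 cm; × 3 = 278.13 → 278 rows.

Cast on 264 stitches; work 278 rows.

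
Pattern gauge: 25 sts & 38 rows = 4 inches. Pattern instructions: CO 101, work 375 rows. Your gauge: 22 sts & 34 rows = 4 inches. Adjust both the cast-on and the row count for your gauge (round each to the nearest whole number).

Stitches: 101 × 22/25 = 88.88 → 89.
Rows: 375 × 34/38 = 335.53 → 336.

Cast on 89 stitches; work 336 rows.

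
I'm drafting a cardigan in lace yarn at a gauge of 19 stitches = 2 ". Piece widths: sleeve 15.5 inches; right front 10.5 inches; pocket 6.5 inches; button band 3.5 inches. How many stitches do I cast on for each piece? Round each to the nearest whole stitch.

sleeve 147; right front 100; pocket 62; button band 33.

Rate = 19/2 = 9.5 sts per in.
sleeve: 15.5 × 9.5 = 147.25 → 147.
right front: 10.5 × 9.5 = 99.75 → 100.
pocket: 6.5 × 9.5 = 61.75 → 62.
button band: 3.5 × 9.5 = 33.25 → 33.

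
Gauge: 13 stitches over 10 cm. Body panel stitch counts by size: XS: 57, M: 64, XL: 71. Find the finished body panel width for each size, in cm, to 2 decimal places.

13/10 = 1.3 sts per cm.
XS: 57 / 1.3 = 43.846 → 43.85 cm.
M: 64 / 1.3 = 49.231 → 49.23 cm.
XL: 71 / 1.3 = 54.615 → 54.62 cm.

XS 43.85 cm; M 49.23 cm; XL 54.62 cm.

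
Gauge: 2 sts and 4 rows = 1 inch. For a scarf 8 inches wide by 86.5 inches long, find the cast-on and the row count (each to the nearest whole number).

Stitch gauge = 2/1 = 2 sts/in; 8 × 2 = 16.00 → 16 sts.
Row gauge = 4/1 = 4 rows/in; 86.5 × 4 = 346.00 → 346 rows.

Cast on 16 stitches and work 346 rows.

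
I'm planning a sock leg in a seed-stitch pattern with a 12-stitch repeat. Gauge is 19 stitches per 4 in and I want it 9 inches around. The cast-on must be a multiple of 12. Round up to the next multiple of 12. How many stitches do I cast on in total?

19 / 4 = 4.75 sts per inch.
9 × 4.75 = 42.75 sts.
Next multiple of 12: 48.

CO 48 sts.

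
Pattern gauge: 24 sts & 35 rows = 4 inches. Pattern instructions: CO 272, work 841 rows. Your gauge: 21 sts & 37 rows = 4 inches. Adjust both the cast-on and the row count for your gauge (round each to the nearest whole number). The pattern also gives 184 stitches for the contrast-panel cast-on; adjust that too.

Cast on 238 stitches; work 889 rows; contrast-panel cast-on 161 stitches.

Stitches: 272 × 21/24 = 238.00 → 238.
Rows: 841 × 37/35 = 889.06 → 889.
contrast-panel cast-on: 184 × 21/24 = 161.00 → 161.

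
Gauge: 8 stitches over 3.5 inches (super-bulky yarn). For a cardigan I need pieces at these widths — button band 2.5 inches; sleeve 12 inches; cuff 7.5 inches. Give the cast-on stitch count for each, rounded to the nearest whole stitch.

button band 6; sleeve 27; cuff 17.

Rate = 8/3.5 = 2.286 sts per in.
button band: 2.5 × 2.286 = 5.71 → 6.
sleeve: 12 × 2.286 = 27.43 → 27.
cuff: 7.5 × 2.286 = 17.14 → 17.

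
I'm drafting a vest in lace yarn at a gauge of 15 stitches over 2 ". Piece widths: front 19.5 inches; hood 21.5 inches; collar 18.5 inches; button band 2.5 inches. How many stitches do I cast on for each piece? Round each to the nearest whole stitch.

front 146; hood 161; collar 139; button band 19.

Rate = 15/2 = 7.5 sts per in.
front: 19.5 × 7.5 = 146.25 → 146.
hood: 21.5 × 7.5 = 161.25 → 161.
collar: 18.5 × 7.5 = 138.75 → 139.
button band: 2.5 × 7.5 = 18.75 → 19.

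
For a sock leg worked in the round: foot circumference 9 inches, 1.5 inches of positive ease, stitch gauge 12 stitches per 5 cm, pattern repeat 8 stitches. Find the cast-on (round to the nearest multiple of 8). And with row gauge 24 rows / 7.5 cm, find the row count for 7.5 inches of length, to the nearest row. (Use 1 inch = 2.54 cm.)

Cast on 64 stitches; work 61 rows.

Finished = 9 + 1.5 = 10.5 inches.
10.5 inches × 2.54 = 26.67 cm.
12/5 = 2.4 sts per cm; 26.67 × 2.4 = 64.01 sts.
Nearest multiple of 8 → 64.
7.5 inches = 19.05 cm; × 3.2 = 60.96 → 61 rows.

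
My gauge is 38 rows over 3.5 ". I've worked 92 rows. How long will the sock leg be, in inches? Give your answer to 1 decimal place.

38 rows / 3.5 inch = 10.857 rows per inch.
92 / 10.857 = 8.47 inches.

8.5 inches.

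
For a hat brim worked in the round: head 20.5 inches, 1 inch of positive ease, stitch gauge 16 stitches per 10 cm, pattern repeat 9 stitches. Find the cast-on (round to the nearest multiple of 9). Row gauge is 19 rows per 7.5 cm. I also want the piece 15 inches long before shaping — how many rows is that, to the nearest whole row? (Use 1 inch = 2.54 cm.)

Finished = 20.5 + 1 = 21.5 inches.
21.5 inches × 2.54 = 54.61 cm.
16/10 = 1.6 sts per cm; 54.61 × 1.6 = 87.38 sts.
Nearest multiple of 9 → 90.
15 inches = 38.10 cm; × 2.533 = 96.52 → 97 rows.

Cast on 90 stitches; work 97 rows.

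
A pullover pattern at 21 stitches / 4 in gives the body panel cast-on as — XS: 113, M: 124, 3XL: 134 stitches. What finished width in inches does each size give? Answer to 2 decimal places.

21/4 = 5.25 sts per in.
XS: 113 / 5.25 = 21.524 → 21.52 in.
M: 124 / 5.25 = 23.619 → 23.62 in.
3XL: 134 / 5.25 = 25.524 → 25.52 in.

XS 21.52 inches; M 23.62 inches; 3XL 25.52 inches.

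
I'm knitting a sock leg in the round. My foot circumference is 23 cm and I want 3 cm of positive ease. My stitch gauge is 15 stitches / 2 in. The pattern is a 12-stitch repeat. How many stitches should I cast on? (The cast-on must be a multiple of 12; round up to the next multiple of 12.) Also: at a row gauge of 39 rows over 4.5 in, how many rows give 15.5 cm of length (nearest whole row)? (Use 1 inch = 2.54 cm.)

Cast on 84 stitches; work 53 rows.

Finished = 23 + 3 = 26 cm.
26 cm × 1/2.54 = 10.24 inches.
15/2 = 7.5 sts per in; 10.24 × 7.5 = 76.77 sts.
Next multiple of 12 → 84.
15.5 cm = 6.10 inches; × 8.667 = 52.89 → 53 rows.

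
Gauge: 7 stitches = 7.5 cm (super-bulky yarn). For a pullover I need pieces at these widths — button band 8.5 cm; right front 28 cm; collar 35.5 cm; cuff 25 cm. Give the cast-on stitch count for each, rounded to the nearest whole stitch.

button band 8; right front 26; collar 33; cuff 23.

Rate = 7/7.5 = 0.933 sts per cm.
button band: 8.5 × 0.933 = 7.93 → 8.
right front: 28 × 0.933 = 26.13 → 26.
collar: 35.5 × 0.933 = 33.13 → 33.
cuff: 25 × 0.933 = 23.33 → 23.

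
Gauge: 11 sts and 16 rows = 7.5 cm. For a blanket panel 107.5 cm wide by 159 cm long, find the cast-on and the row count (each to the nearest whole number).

Cast on 158 stitches and work 339 rows.

Stitch gauge = 11/7.5 = 1.467 sts/cm; 107.5 × 1.467 = 157.67 → 158 sts.
Row gauge = 16/7.5 = 2.133 rows/cm; 159 × 2.133 = 339.20 → 339 rows.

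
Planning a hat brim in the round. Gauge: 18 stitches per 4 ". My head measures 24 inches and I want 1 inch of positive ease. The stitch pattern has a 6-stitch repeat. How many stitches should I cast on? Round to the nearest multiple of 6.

Cast on 114 stitches.

Finished = 24 + 1 = 25 inches.
18 / 4 = 4.5 sts/in.
25 × 4.5 = 112.50 sts.
Nearest multiple of 6: 114.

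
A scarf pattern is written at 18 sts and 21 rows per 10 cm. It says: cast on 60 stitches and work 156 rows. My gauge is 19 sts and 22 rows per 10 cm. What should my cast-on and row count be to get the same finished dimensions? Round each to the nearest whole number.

Stitches: 60 × 19/18 = 63.33 → 63.
Rows: 156 × 22/21 = 163.43 → 163.

Cast on 63 stitches; work 163 rows.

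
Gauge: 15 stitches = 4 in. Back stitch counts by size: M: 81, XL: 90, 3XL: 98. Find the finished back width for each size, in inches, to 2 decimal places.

15/4 = 3.75 sts per in.
M: 81 / 3.75 = 21.600 → 21.60 in.
XL: 90 / 3.75 = 24.000 → 24.00 in.
3XL: 98 / 3.75 = 26.133 → 26.13 in.

M 21.60 inches; XL 24.00 inches; 3XL 26.13 inches.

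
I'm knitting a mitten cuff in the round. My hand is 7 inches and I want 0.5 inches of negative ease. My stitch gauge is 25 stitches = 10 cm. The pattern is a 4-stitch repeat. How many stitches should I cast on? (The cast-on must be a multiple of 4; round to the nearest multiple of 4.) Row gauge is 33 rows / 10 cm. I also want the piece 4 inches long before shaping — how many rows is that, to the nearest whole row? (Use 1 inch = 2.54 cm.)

Finished = 7 − 0.5 = 6.5 inches.
6.5 inches × 2.54 = 16.51 cm.
25/10 = 2.5 sts per cm; 16.51 × 2.5 = 41.27 sts.
Nearest multiple of 4 → 40.
4 inches = 10.16 cm; × 3.3 = 33.53 → 34 rows.

Cast on 40 stitches; work 34 rows.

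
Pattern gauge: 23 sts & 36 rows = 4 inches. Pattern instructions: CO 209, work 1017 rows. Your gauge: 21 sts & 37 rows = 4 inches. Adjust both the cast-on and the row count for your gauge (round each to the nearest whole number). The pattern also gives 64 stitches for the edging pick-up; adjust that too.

Stitches: 209 × 21/23 = 190.83 → 191.
Rows: 1017 × 37/36 = 1045.25 → 1045.
edging pick-up: 64 × 21/23 = 58.43 → 58.

Cast on 191 stitches; work 1045 rows; edging pick-up 58 stitches.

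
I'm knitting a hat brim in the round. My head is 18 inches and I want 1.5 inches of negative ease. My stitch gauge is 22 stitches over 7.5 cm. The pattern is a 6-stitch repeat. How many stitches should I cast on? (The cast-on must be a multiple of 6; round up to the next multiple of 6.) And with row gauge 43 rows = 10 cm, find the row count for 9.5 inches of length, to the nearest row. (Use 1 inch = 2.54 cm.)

Cast on 126 stitches; work 104 rows.

Finished = 18 − 1.5 = 16.5 inches.
16.5 inches × 2.54 = 41.91 cm.
22/7.5 = 2.933 sts per cm; 41.91 × 2.933 = 122.94 sts.
Next multiple of 6 → 126.
9.5 inches = 24.13 cm; × 4.3 = 103.76 → 104 rows.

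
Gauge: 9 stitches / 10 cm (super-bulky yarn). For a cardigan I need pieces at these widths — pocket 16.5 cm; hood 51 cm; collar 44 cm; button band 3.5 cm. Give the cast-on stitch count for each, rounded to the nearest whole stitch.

pocket 15; hood 46; collar 40; button band 3.

Rate = 9/10 = 0.9 sts per cm.
pocket: 16.5 × 0.9 = 14.85 → 15.
hood: 51 × 0.9 = 45.90 → 46.
collar: 44 × 0.9 = 39.60 → 40.
button band: 3.5 × 0.9 = 3.15 → 3.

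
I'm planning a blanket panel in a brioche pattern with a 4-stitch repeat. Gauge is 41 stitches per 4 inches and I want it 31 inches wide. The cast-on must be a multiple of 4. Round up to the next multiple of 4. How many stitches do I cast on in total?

CO 320 sts.

41 / 4 = 10.25 sts per inch.
31 × 10.25 = 317.75 sts.
Next multiple of 4: 320.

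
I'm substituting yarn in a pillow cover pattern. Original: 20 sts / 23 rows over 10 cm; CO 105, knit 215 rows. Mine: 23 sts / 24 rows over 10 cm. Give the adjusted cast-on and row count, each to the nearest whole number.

Stitches: 105 × 23/20 = 120.75 → 121.
Rows: 215 × 24/23 = 224.35 → 224.

Cast on 121 stitches; work 224 rows.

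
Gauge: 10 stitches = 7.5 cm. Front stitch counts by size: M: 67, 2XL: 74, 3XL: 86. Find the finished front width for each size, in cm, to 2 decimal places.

10/7.5 = 1.333 sts per cm.
M: 67 / 1.333 = 50.250 → 50.25 cm.
2XL: 74 / 1.333 = 55.500 → 55.50 cm.
3XL: 86 / 1.333 = 64.500 → 64.50 cm.

M 50.25 cm; 2XL 55.50 cm; 3XL 64.50 cm.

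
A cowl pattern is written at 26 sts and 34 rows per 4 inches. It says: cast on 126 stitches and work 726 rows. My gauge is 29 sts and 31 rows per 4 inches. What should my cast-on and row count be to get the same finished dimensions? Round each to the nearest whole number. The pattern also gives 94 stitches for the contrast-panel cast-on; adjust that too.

Stitches: 126 × 29/26 = 140.54 → 141.
Rows: 726 × 31/34 = 661.94 → 662.
contrast-panel cast-on: 94 × 29/26 = 104.85 → 105.

Cast on 141 stitches; work 662 rows; contrast-panel cast-on 105 stitches.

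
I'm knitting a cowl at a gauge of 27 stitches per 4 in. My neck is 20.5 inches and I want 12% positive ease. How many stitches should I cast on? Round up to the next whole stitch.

CO 155 sts.

Finished = 20.5 × 1.12 = 22.96 in.
27 / 4 = 6.75 sts per inch.
22.96 × 6.75 = 154.98 sts.
→ 155 sts.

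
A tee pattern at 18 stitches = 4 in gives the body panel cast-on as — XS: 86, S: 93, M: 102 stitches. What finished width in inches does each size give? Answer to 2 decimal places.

18/4 = 4.5 sts per in.
XS: 86 / 4.5 = 19.111 → 19.11 in.
S: 93 / 4.5 = 20.667 → 20.67 in.
M: 102 / 4.5 = 22.667 → 22.67 in.

XS 19.11 inches; S 20.67 inches; M 22.67 inches.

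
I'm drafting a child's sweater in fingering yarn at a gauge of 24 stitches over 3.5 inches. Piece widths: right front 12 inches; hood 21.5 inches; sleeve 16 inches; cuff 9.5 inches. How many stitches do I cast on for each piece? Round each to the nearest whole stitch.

Rate = 24/3.5 = 6.857 sts per in.
right front: 12 × 6.857 = 82.29 → 82.
hood: 21.5 × 6.857 = 147.43 → 147.
sleeve: 16 × 6.857 = 109.71 → 110.
cuff: 9.5 × 6.857 = 65.14 → 65.

right front 82; hood 147; sleeve 110; cuff 65.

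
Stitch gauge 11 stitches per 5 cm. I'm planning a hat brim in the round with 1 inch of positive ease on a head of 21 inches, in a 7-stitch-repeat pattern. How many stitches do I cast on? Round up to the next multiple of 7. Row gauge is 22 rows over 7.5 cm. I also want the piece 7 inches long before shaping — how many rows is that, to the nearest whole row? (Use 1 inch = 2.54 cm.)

Cast on 126 stitches; work 52 rows.

Finished = 21 + 1 = 22 inches.
22 inches × 2.54 = 55.88 cm.
11/5 = 2.2 sts per cm; 55.88 × 2.2 = 122.94 sts.
Next multiple of 7 → 126.
7 inches = 17.78 cm; × 2.933 = 52.15 → 52 rows.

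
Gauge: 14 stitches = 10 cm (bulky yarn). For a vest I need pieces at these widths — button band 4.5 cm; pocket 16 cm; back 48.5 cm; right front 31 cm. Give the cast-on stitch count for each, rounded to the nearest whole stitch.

Rate = 14/10 = 1.4 sts per cm.
button band: 4.5 × 1.4 = 6.30 → 6.
pocket: 16 × 1.4 = 22.40 → 22.
back: 48.5 × 1.4 = 67.90 → 68.
right front: 31 × 1.4 = 43.40 → 43.

button band 6; pocket 22; back 68; right front 43.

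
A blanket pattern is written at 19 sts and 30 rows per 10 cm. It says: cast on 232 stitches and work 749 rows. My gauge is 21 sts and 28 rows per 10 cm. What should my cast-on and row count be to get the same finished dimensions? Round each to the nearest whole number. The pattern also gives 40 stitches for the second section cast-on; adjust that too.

Stitches: 232 × 21/19 = 256.42 → 256.
Rows: 749 × 28/30 = 699.07 → 699.
second section cast-on: 40 × 21/19 = 44.21 → 44.

Cast on 256 stitches; work 699 rows; second section cast-on 44 stitches.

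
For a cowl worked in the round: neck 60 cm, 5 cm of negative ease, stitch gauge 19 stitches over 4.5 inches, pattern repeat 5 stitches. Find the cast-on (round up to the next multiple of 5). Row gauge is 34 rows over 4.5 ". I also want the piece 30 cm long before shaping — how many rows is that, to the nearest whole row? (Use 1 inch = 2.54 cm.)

Finished = 60 − 5 = 55 cm.
55 cm × 1/2.54 = 21.65 inches.
19/4.5 = 4.222 sts per in; 21.65 × 4.222 = 91.43 sts.
Next multiple of 5 → 95.
30 cm = 11.81 inches; × 7.556 = 89.24 → 89 rows.

Cast on 95 stitches; work 89 rows.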